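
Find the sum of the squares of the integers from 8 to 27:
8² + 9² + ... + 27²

Use ∑_{k=1}^{n} k² = n(n+1)(2n+1)/6, then subtract the first 7 terms.
∑_{k=1}^{27} k² = 27×28×55/6 = 6930
∑_{k=1}^{7} k² = 7×8×15/6 = 140
∑_{k=8}^{27} k² = 6930 - 140 = 6790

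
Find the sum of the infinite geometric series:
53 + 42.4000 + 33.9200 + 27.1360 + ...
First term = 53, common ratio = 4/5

For |r| < 1, S = a / (1 - r)
S = 53 / (1 - (4/5))
S = 53 / (1/5)
S = 265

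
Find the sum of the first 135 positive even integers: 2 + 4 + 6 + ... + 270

Sum of first n even numbers = n(n+1)
= 135×136
= 18360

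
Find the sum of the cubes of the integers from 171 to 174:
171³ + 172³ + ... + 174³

Use ∑_{k=1}^{n} k³ = [n(n+1)/2]², then subtract the first 170 terms.
∑_{k=1}^{174} k³ = [174×175/2]² = 15225² = 231800625
∑_{k=1}^{170} k³ = [170×171/2]² = 14535² = 211266225
∑_{k=171}^{174} k³ = 231800625 - 211266225 = 20534400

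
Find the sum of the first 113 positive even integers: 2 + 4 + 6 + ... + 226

Sum of first n even numbers = n(n+1)
= 113×114
= 12882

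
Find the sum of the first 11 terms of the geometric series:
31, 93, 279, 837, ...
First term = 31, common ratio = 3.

Sₙ = a(1 - rⁿ) / (1 - r)
S_11 = 31(1 - 3^11) / (1 - 3)
S_11 = 31(1 - 177147) / (-2)
S_11 = 2745763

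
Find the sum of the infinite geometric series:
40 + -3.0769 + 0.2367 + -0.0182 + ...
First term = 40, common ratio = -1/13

For |r| < 1, S = a / (1 - r)
S = 40 / (1 - (-1/13))
S = 40 / (14/13)
S = 260/7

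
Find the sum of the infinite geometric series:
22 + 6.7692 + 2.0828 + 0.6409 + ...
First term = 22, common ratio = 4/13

For |r| < 1, S = a / (1 - r)
S = 22 / (1 - (4/13))
S = 22 / (9/13)
S = 286/9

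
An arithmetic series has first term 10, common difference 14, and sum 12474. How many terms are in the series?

Using S = n/2 × [2a + (n-1)d]
12474 = n/2 × [2(10) + (n-1)(14)]
12474 = n/2 × [20 + 14n - 14]
24948 = n × [6 + 14n]
14n² + (6)n - 24948 = 0
Discriminant: Δ = (6)² - 4(14)(-24948) = 36 + 1397088 = 1397124
√Δ = 1182
n = [-(6) + √Δ] / (2·14) = (-6 + 1182) / 28 = 1176 / 28 = 42
(The negative root is discarded since n must be a positive integer.)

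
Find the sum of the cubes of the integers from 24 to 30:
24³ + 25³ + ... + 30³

Use ∑_{k=1}^{n} k³ = [n(n+1)/2]², then subtract the first 23 terms.
∑_{k=1}^{30} k³ = [30×31/2]² = 465² = 216225
∑_{k=1}^{23} k³ = [23×24/2]² = 276² = 76176
∑_{k=24}^{30} k³ = 216225 - 76176 = 140049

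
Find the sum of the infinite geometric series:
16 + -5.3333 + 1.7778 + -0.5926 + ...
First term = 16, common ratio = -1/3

For |r| < 1, S = a / (1 - r)
S = 16 / (1 - (-1/3))
S = 16 / (4/3)
S = 12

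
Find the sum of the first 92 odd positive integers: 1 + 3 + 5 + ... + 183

Sum of first n odd numbers = n²
= 92²
= 8464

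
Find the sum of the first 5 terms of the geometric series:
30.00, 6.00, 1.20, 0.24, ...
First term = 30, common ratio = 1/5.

Sₙ = a(1 - rⁿ) / (1 - r)
S_5 = 30(1 - (1/5)^5) / (1 - (1/5))
S_5 = 30(1 - (1/3125)) / (4/5)
S_5 = 4686/125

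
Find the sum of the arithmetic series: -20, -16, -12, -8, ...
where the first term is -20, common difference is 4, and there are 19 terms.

Sₙ = n/2 × (first + last)
Last term = a + (n-1)d = -20 + (19-1)×4 = 52
S_19 = 19/2 × (-20 + 52)
S_19 = 19/2 × 32 = 304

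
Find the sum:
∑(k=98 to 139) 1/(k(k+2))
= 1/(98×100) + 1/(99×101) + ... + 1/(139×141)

Partial fractions: 1/(k(k+2)) = (1/2)[1/k - 1/(k+2)]
Telescoping leaves the first two and last two terms:
= (1/2)[1/98 + 1/99 - 1/140 - 1/141]
= 27679/9119880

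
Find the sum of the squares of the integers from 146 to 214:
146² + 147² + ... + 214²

Use ∑_{k=1}^{n} k² = n(n+1)(2n+1)/6, then subtract the first 145 terms.
∑_{k=1}^{214} k² = 214×215×429/6 = 3289715
∑_{k=1}^{145} k² = 145×146×291/6 = 1026745
∑_{k=146}^{214} k² = 3289715 - 1026745 = 2262970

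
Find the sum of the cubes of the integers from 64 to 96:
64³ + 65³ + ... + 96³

Use ∑_{k=1}^{n} k³ = [n(n+1)/2]², then subtract the first 63 terms.
∑_{k=1}^{96} k³ = [96×97/2]² = 4656² = 21678336
∑_{k=1}^{63} k³ = [63×64/2]² = 2016² = 4064256
∑_{k=64}^{96} k³ = 21678336 - 4064256 = 17614080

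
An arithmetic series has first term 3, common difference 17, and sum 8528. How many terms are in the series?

Using S = n/2 × [2a + (n-1)d]
8528 = n/2 × [2(3) + (n-1)(17)]
8528 = n/2 × [6 + 17n - 17]
17056 = n × [-11 + 17n]
17n² + (-11)n - 17056 = 0
Discriminant: Δ = (-11)² - 4(17)(-17056) = 121 + 1159808 = 1159929
√Δ = 1077
n = [-(-11) + √Δ] / (2·17) = (11 + 1077) / 34 = 1088 / 34 = 32
(The negative root is discarded since n must be a positive integer.)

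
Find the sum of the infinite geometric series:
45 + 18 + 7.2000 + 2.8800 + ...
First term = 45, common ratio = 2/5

For |r| < 1, S = a / (1 - r)
S = 45 / (1 - (2/5))
S = 45 / (3/5)
S = 75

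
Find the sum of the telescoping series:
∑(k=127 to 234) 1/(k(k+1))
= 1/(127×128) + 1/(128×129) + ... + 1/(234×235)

Partial fractions: 1/(k(k+1)) = 1/k - 1/(k+1)
The series telescopes:
= (1/127 - 1/128) + (1/128 - 1/129) + ... + (1/234 - 1/235)
= 1/127 - 1/235
= 108/29845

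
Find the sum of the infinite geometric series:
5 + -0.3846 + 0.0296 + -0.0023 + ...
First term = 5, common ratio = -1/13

For |r| < 1, S = a / (1 - r)
S = 5 / (1 - (-1/13))
S = 5 / (14/13)
S = 65/14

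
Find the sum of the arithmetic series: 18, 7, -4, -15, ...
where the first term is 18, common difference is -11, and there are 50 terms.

Sₙ = n/2 × (first + last)
Last term = a + (n-1)d = 18 + (50-1)×(-11) = -521
S_50 = 50/2 × (18 + (-521))
S_50 = 50/2 × (-503) = -12575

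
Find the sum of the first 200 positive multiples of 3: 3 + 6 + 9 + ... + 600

Factor out 3: = 3(1 + 2 + ... + 200) = 3 × n(n+1)/2
= 3 × 200×201/2
= 3 × 20100
= 60300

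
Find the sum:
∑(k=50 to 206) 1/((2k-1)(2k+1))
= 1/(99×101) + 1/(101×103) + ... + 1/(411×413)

Partial fractions: 1/((2k-1)(2k+1)) = (1/2)[1/(2k-1) - 1/(2k+1)]
The series telescopes:
= (1/2)[1/99 - 1/413]
= 157/40887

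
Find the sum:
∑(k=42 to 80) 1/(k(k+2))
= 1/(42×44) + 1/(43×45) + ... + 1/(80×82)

Partial fractions: 1/(k(k+2)) = (1/2)[1/k - 1/(k+2)]
Telescoping leaves the first two and last two terms:
= (1/2)[1/42 + 1/43 - 1/81 - 1/82]
= 11258/999621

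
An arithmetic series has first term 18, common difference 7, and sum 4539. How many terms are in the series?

Using S = n/2 × [2a + (n-1)d]
4539 = n/2 × [2(18) + (n-1)(7)]
4539 = n/2 × [36 + 7n - 7]
9078 = n × [29 + 7n]
7n² + (29)n - 9078 = 0
Discriminant: Δ = (29)² - 4(7)(-9078) = 841 + 254184 = 255025
√Δ = 505
n = [-(29) + √Δ] / (2·7) = (-29 + 505) / 14 = 476 / 14 = 34
(The negative root is discarded since n must be a positive integer.)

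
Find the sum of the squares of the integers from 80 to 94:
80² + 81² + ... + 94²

Use ∑_{k=1}^{n} k² = n(n+1)(2n+1)/6, then subtract the first 79 terms.
∑_{k=1}^{94} k² = 94×95×189/6 = 281295
∑_{k=1}^{79} k² = 79×80×159/6 = 167480
∑_{k=80}^{94} k² = 281295 - 167480 = 113815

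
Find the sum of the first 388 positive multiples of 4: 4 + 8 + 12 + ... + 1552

Factor out 4: = 4(1 + 2 + ... + 388) = 4 × n(n+1)/2
= 4 × 388×389/2
= 4 × 75466
= 301864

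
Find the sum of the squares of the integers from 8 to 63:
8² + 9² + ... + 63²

Use ∑_{k=1}^{n} k² = n(n+1)(2n+1)/6, then subtract the first 7 terms.
∑_{k=1}^{63} k² = 63×64×127/6 = 85344
∑_{k=1}^{7} k² = 7×8×15/6 = 140
∑_{k=8}^{63} k² = 85344 - 140 = 85204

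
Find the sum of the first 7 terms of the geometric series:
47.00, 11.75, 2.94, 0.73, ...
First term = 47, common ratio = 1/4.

Sₙ = a(1 - rⁿ) / (1 - r)
S_7 = 47(1 - (1/4)^7) / (1 - (1/4))
S_7 = 47(1 - (1/16384)) / (3/4)
S_7 = 256667/4096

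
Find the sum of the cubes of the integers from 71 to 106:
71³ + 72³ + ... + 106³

Use ∑_{k=1}^{n} k³ = [n(n+1)/2]², then subtract the first 70 terms.
∑_{k=1}^{106} k³ = [106×107/2]² = 5671² = 32160241
∑_{k=1}^{70} k³ = [70×71/2]² = 2485² = 6175225
∑_{k=71}^{106} k³ = 32160241 - 6175225 = 25985016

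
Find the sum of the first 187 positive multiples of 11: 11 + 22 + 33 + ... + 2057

Factor out 11: = 11(1 + 2 + ... + 187) = 11 × n(n+1)/2
= 11 × 187×188/2
= 11 × 17578
= 193358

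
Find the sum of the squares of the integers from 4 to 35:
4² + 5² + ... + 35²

Use ∑_{k=1}^{n} k² = n(n+1)(2n+1)/6, then subtract the first 3 terms.
∑_{k=1}^{35} k² = 35×36×71/6 = 14910
∑_{k=1}^{3} k² = 3×4×7/6 = 14
∑_{k=4}^{35} k² = 14910 - 14 = 14896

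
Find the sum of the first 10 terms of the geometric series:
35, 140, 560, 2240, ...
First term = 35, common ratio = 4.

Sₙ = a(1 - rⁿ) / (1 - r)
S_10 = 35(1 - 4^10) / (1 - 4)
S_10 = 35(1 - 1048576) / (-3)
S_10 = 12233375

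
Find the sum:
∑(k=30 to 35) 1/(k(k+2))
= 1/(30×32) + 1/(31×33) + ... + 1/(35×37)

Partial fractions: 1/(k(k+2)) = (1/2)[1/k - 1/(k+2)]
Telescoping leaves the first two and last two terms:
= (1/2)[1/30 + 1/31 - 1/36 - 1/37]
= 2227/412920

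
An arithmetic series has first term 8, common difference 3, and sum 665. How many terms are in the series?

Using S = n/2 × [2a + (n-1)d]
665 = n/2 × [2(8) + (n-1)(3)]
665 = n/2 × [16 + 3n - 3]
1330 = n × [13 + 3n]
3n² + (13)n - 1330 = 0
Discriminant: Δ = (13)² - 4(3)(-1330) = 169 + 15960 = 16129
√Δ = 127
n = [-(13) + √Δ] / (2·3) = (-13 + 127) / 6 = 114 / 6 = 19
(The negative root is discarded since n must be a positive integer.)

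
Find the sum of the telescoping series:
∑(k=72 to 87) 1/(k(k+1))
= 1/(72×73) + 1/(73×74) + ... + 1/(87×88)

Partial fractions: 1/(k(k+1)) = 1/k - 1/(k+1)
The series telescopes:
= (1/72 - 1/73) + (1/73 - 1/74) + ... + (1/87 - 1/88)
= 1/72 - 1/88
= 1/396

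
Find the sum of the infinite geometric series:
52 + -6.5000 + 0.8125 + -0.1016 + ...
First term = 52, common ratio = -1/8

For |r| < 1, S = a / (1 - r)
S = 52 / (1 - (-1/8))
S = 52 / (9/8)
S = 416/9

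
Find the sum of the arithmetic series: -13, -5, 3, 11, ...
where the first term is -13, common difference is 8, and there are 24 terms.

Sₙ = n/2 × (first + last)
Last term = a + (n-1)d = -13 + (24-1)×8 = 171
S_24 = 24/2 × (-13 + 171)
S_24 = 24/2 × 158 = 1896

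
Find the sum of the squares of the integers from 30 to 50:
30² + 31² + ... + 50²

Use ∑_{k=1}^{n} k² = n(n+1)(2n+1)/6, then subtract the first 29 terms.
∑_{k=1}^{50} k² = 50×51×101/6 = 42925
∑_{k=1}^{29} k² = 29×30×59/6 = 8555
∑_{k=30}^{50} k² = 42925 - 8555 = 34370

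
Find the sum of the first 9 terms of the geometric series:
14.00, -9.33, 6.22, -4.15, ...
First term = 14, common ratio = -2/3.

Sₙ = a(1 - rⁿ) / (1 - r)
S_9 = 14(1 - (-2/3)^9) / (1 - (-2/3))
S_9 = 14(1 - (-512/19683)) / (5/3)
S_9 = 56546/6561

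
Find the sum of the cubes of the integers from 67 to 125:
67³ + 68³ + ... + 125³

Use ∑_{k=1}^{n} k³ = [n(n+1)/2]², then subtract the first 66 terms.
∑_{k=1}^{125} k³ = [125×126/2]² = 7875² = 62015625
∑_{k=1}^{66} k³ = [66×67/2]² = 2211² = 4888521
∑_{k=67}^{125} k³ = 62015625 - 4888521 = 57127104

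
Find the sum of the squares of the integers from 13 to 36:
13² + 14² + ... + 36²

Use ∑_{k=1}^{n} k² = n(n+1)(2n+1)/6, then subtract the first 12 terms.
∑_{k=1}^{36} k² = 36×37×73/6 = 16206
∑_{k=1}^{12} k² = 12×13×25/6 = 650
∑_{k=13}^{36} k² = 16206 - 650 = 15556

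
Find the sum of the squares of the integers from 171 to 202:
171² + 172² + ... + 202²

Use ∑_{k=1}^{n} k² = n(n+1)(2n+1)/6, then subtract the first 170 terms.
∑_{k=1}^{202} k² = 202×203×405/6 = 2767905
∑_{k=1}^{170} k² = 170×171×341/6 = 1652145
∑_{k=171}^{202} k² = 2767905 - 1652145 = 1115760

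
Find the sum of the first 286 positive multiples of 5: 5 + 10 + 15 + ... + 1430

Factor out 5: = 5(1 + 2 + ... + 286) = 5 × n(n+1)/2
= 5 × 286×287/2
= 5 × 41041
= 205205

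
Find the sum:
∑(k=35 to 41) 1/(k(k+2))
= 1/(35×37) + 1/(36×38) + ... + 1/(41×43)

Partial fractions: 1/(k(k+2)) = (1/2)[1/k - 1/(k+2)]
Telescoping leaves the first two and last two terms:
= (1/2)[1/35 + 1/36 - 1/42 - 1/43]
= 503/108360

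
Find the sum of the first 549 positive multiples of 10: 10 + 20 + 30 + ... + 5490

Factor out 10: = 10(1 + 2 + ... + 549) = 10 × n(n+1)/2
= 10 × 549×550/2
= 10 × 150975
= 1509750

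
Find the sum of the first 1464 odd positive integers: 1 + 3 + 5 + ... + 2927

Sum of first n odd numbers = n²
= 1464²
= 2143296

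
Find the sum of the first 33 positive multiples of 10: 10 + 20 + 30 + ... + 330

Factor out 10: = 10(1 + 2 + ... + 33) = 10 × n(n+1)/2
= 10 × 33×34/2
= 10 × 561
= 5610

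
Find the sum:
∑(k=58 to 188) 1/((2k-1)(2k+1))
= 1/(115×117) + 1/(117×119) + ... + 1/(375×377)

Partial fractions: 1/((2k-1)(2k+1)) = (1/2)[1/(2k-1) - 1/(2k+1)]
The series telescopes:
= (1/2)[1/115 - 1/377]
= 131/43355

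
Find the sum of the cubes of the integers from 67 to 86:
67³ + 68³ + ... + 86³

Use ∑_{k=1}^{n} k³ = [n(n+1)/2]², then subtract the first 66 terms.
∑_{k=1}^{86} k³ = [86×87/2]² = 3741² = 13995081
∑_{k=1}^{66} k³ = [66×67/2]² = 2211² = 4888521
∑_{k=67}^{86} k³ = 13995081 - 4888521 = 9106560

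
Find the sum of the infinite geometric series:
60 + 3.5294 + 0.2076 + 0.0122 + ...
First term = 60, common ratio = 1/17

For |r| < 1, S = a / (1 - r)
S = 60 / (1 - (1/17))
S = 60 / (16/17)
S = 255/4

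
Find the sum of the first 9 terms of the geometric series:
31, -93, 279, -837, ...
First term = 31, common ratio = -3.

Sₙ = a(1 - rⁿ) / (1 - r)
S_9 = 31(1 - (-3)^9) / (1 - (-3))
S_9 = 31(1 - (-19683)) / (4)
S_9 = 152551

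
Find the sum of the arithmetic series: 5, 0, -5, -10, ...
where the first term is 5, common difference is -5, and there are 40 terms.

Sₙ = n/2 × (first + last)
Last term = a + (n-1)d = 5 + (40-1)×(-5) = -190
S_40 = 40/2 × (5 + (-190))
S_40 = 40/2 × (-185) = -3700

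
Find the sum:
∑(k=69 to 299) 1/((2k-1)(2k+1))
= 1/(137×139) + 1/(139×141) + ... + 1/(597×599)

Partial fractions: 1/((2k-1)(2k+1)) = (1/2)[1/(2k-1) - 1/(2k+1)]
The series telescopes:
= (1/2)[1/137 - 1/599]
= 231/82063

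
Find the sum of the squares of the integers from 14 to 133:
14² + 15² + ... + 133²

Use ∑_{k=1}^{n} k² = n(n+1)(2n+1)/6, then subtract the first 13 terms.
∑_{k=1}^{133} k² = 133×134×267/6 = 793079
∑_{k=1}^{13} k² = 13×14×27/6 = 819
∑_{k=14}^{133} k² = 793079 - 819 = 792260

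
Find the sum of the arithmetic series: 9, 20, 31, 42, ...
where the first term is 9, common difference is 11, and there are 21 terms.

Sₙ = n/2 × (first + last)
Last term = a + (n-1)d = 9 + (21-1)×11 = 229
S_21 = 21/2 × (9 + 229)
S_21 = 21/2 × 238 = 2499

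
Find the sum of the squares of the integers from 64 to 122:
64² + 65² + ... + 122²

Use ∑_{k=1}^{n} k² = n(n+1)(2n+1)/6, then subtract the first 63 terms.
∑_{k=1}^{122} k² = 122×123×245/6 = 612745
∑_{k=1}^{63} k² = 63×64×127/6 = 85344
∑_{k=64}^{122} k² = 612745 - 85344 = 527401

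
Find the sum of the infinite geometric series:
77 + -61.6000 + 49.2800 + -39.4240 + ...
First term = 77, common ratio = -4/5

For |r| < 1, S = a / (1 - r)
S = 77 / (1 - (-4/5))
S = 77 / (9/5)
S = 385/9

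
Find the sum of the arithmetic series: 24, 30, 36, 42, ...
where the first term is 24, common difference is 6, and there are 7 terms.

Sₙ = n/2 × (first + last)
Last term = a + (n-1)d = 24 + (7-1)×6 = 60
S_7 = 7/2 × (24 + 60)
S_7 = 7/2 × 84 = 294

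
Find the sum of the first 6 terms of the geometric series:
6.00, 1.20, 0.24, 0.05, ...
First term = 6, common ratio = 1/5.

Sₙ = a(1 - rⁿ) / (1 - r)
S_6 = 6(1 - (1/5)^6) / (1 - (1/5))
S_6 = 6(1 - (1/15625)) / (4/5)
S_6 = 23436/3125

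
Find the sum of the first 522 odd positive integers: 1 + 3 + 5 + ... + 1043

Sum of first n odd numbers = n²
= 522²
= 272484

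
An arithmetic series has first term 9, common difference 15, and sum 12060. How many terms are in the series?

Using S = n/2 × [2a + (n-1)d]
12060 = n/2 × [2(9) + (n-1)(15)]
12060 = n/2 × [18 + 15n - 15]
24120 = n × [3 + 15n]
15n² + (3)n - 24120 = 0
Discriminant: Δ = (3)² - 4(15)(-24120) = 9 + 1447200 = 1447209
√Δ = 1203
n = [-(3) + √Δ] / (2·15) = (-3 + 1203) / 30 = 1200 / 30 = 40
(The negative root is discarded since n must be a positive integer.)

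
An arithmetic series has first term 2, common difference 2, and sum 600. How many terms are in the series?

Using S = n/2 × [2a + (n-1)d]
600 = n/2 × [2(2) + (n-1)(2)]
600 = n/2 × [4 + 2n - 2]
1200 = n × [2 + 2n]
2n² + (2)n - 1200 = 0
Discriminant: Δ = (2)² - 4(2)(-1200) = 4 + 9600 = 9604
√Δ = 98
n = [-(2) + √Δ] / (2·2) = (-2 + 98) / 4 = 96 / 4 = 24
(The negative root is discarded since n must be a positive integer.)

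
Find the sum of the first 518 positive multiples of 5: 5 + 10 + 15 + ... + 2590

Factor out 5: = 5(1 + 2 + ... + 518) = 5 × n(n+1)/2
= 5 × 518×519/2
= 5 × 134421
= 672105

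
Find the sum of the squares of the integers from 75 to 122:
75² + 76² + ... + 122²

Use ∑_{k=1}^{n} k² = n(n+1)(2n+1)/6, then subtract the first 74 terms.
∑_{k=1}^{122} k² = 122×123×245/6 = 612745
∑_{k=1}^{74} k² = 74×75×149/6 = 137825
∑_{k=75}^{122} k² = 612745 - 137825 = 474920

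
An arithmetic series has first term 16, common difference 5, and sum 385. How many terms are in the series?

Using S = n/2 × [2a + (n-1)d]
385 = n/2 × [2(16) + (n-1)(5)]
385 = n/2 × [32 + 5n - 5]
770 = n × [27 + 5n]
5n² + (27)n - 770 = 0
Discriminant: Δ = (27)² - 4(5)(-770) = 729 + 15400 = 16129
√Δ = 127
n = [-(27) + √Δ] / (2·5) = (-27 + 127) / 10 = 100 / 10 = 10
(The negative root is discarded since n must be a positive integer.)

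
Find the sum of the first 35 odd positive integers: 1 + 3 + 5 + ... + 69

Sum of first n odd numbers = n²
= 35²
= 1225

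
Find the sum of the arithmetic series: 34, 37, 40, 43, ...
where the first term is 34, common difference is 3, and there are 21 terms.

Sₙ = n/2 × (first + last)
Last term = a + (n-1)d = 34 + (21-1)×3 = 94
S_21 = 21/2 × (34 + 94)
S_21 = 21/2 × 128 = 1344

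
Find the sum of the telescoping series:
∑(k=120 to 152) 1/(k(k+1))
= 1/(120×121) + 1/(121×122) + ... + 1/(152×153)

Partial fractions: 1/(k(k+1)) = 1/k - 1/(k+1)
The series telescopes:
= (1/120 - 1/121) + (1/121 - 1/122) + ... + (1/152 - 1/153)
= 1/120 - 1/153
= 11/6120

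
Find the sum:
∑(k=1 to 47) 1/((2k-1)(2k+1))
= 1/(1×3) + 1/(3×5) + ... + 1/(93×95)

Partial fractions: 1/((2k-1)(2k+1)) = (1/2)[1/(2k-1) - 1/(2k+1)]
The series telescopes:
= (1/2)[1/1 - 1/95]
= 47/95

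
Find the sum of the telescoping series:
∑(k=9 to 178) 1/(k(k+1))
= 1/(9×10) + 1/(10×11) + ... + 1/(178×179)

Partial fractions: 1/(k(k+1)) = 1/k - 1/(k+1)
The series telescopes:
= (1/9 - 1/10) + (1/10 - 1/11) + ... + (1/178 - 1/179)
= 1/9 - 1/179
= 170/1611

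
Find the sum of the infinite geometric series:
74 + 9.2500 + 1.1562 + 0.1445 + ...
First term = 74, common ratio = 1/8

For |r| < 1, S = a / (1 - r)
S = 74 / (1 - (1/8))
S = 74 / (7/8)
S = 592/7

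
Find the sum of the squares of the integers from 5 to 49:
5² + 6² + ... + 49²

Use ∑_{k=1}^{n} k² = n(n+1)(2n+1)/6, then subtract the first 4 terms.
∑_{k=1}^{49} k² = 49×50×99/6 = 40425
∑_{k=1}^{4} k² = 4×5×9/6 = 30
∑_{k=5}^{49} k² = 40425 - 30 = 40395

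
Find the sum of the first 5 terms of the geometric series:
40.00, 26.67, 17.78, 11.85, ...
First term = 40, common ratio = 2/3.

Sₙ = a(1 - rⁿ) / (1 - r)
S_5 = 40(1 - (2/3)^5) / (1 - (2/3))
S_5 = 40(1 - (32/243)) / (1/3)
S_5 = 8440/81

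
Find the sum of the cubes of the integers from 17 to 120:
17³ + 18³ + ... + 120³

Use ∑_{k=1}^{n} k³ = [n(n+1)/2]², then subtract the first 16 terms.
∑_{k=1}^{120} k³ = [120×121/2]² = 7260² = 52707600
∑_{k=1}^{16} k³ = [16×17/2]² = 136² = 18496
∑_{k=17}^{120} k³ = 52707600 - 18496 = 52689104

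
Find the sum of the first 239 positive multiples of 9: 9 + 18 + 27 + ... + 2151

Factor out 9: = 9(1 + 2 + ... + 239) = 9 × n(n+1)/2
= 9 × 239×240/2
= 9 × 28680
= 258120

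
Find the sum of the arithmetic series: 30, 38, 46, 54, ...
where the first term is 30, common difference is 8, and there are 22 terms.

Sₙ = n/2 × (first + last)
Last term = a + (n-1)d = 30 + (22-1)×8 = 198
S_22 = 22/2 × (30 + 198)
S_22 = 22/2 × 228 = 2508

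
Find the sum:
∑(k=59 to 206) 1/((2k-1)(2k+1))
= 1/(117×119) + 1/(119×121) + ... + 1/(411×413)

Partial fractions: 1/((2k-1)(2k+1)) = (1/2)[1/(2k-1) - 1/(2k+1)]
The series telescopes:
= (1/2)[1/117 - 1/413]
= 148/48321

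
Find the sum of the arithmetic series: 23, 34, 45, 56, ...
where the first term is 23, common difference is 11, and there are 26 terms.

Sₙ = n/2 × (first + last)
Last term = a + (n-1)d = 23 + (26-1)×11 = 298
S_26 = 26/2 × (23 + 298)
S_26 = 26/2 × 321 = 4173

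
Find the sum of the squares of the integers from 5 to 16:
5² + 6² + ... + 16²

Use ∑_{k=1}^{n} k² = n(n+1)(2n+1)/6, then subtract the first 4 terms.
∑_{k=1}^{16} k² = 16×17×33/6 = 1496
∑_{k=1}^{4} k² = 4×5×9/6 = 30
∑_{k=5}^{16} k² = 1496 - 30 = 1466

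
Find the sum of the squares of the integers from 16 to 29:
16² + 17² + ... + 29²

Use ∑_{k=1}^{n} k² = n(n+1)(2n+1)/6, then subtract the first 15 terms.
∑_{k=1}^{29} k² = 29×30×59/6 = 8555
∑_{k=1}^{15} k² = 15×16×31/6 = 1240
∑_{k=16}^{29} k² = 8555 - 1240 = 7315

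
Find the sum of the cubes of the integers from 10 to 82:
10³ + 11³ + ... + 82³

Use ∑_{k=1}^{n} k³ = [n(n+1)/2]², then subtract the first 9 terms.
∑_{k=1}^{82} k³ = [82×83/2]² = 3403² = 11580409
∑_{k=1}^{9} k³ = [9×10/2]² = 45² = 2025
∑_{k=10}^{82} k³ = 11580409 - 2025 = 11578384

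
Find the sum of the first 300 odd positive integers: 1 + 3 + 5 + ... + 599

Sum of first n odd numbers = n²
= 300²
= 90000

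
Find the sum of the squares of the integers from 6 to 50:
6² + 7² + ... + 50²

Use ∑_{k=1}^{n} k² = n(n+1)(2n+1)/6, then subtract the first 5 terms.
∑_{k=1}^{50} k² = 50×51×101/6 = 42925
∑_{k=1}^{5} k² = 5×6×11/6 = 55
∑_{k=6}^{50} k² = 42925 - 55 = 42870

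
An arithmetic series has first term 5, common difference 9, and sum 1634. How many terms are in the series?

Using S = n/2 × [2a + (n-1)d]
1634 = n/2 × [2(5) + (n-1)(9)]
1634 = n/2 × [10 + 9n - 9]
3268 = n × [1 + 9n]
9n² + (1)n - 3268 = 0
Discriminant: Δ = (1)² - 4(9)(-3268) = 1 + 117648 = 117649
√Δ = 343
n = [-(1) + √Δ] / (2·9) = (-1 + 343) / 18 = 342 / 18 = 19
(The negative root is discarded since n must be a positive integer.)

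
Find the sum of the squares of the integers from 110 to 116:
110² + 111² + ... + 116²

Use ∑_{k=1}^{n} k² = n(n+1)(2n+1)/6, then subtract the first 109 terms.
∑_{k=1}^{116} k² = 116×117×233/6 = 527046
∑_{k=1}^{109} k² = 109×110×219/6 = 437635
∑_{k=110}^{116} k² = 527046 - 437635 = 89411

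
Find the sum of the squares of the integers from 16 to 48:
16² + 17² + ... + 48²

Use ∑_{k=1}^{n} k² = n(n+1)(2n+1)/6, then subtract the first 15 terms.
∑_{k=1}^{48} k² = 48×49×97/6 = 38024
∑_{k=1}^{15} k² = 15×16×31/6 = 1240
∑_{k=16}^{48} k² = 38024 - 1240 = 36784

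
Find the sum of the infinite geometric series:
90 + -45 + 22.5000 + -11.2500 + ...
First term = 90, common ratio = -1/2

For |r| < 1, S = a / (1 - r)
S = 90 / (1 - (-1/2))
S = 90 / (3/2)
S = 60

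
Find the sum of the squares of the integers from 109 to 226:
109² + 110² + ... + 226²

Use ∑_{k=1}^{n} k² = n(n+1)(2n+1)/6, then subtract the first 108 terms.
∑_{k=1}^{226} k² = 226×227×453/6 = 3873301
∑_{k=1}^{108} k² = 108×109×217/6 = 425754
∑_{k=109}^{226} k² = 3873301 - 425754 = 3447547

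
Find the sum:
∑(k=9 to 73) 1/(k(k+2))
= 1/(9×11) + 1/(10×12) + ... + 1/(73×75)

Partial fractions: 1/(k(k+2)) = (1/2)[1/k - 1/(k+2)]
Telescoping leaves the first two and last two terms:
= (1/2)[1/9 + 1/10 - 1/74 - 1/75]
= 767/8325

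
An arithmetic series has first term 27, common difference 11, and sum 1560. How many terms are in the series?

Using S = n/2 × [2a + (n-1)d]
1560 = n/2 × [2(27) + (n-1)(11)]
1560 = n/2 × [54 + 11n - 11]
3120 = n × [43 + 11n]
11n² + (43)n - 3120 = 0
Discriminant: Δ = (43)² - 4(11)(-3120) = 1849 + 137280 = 139129
√Δ = 373
n = [-(43) + √Δ] / (2·11) = (-43 + 373) / 22 = 330 / 22 = 15
(The negative root is discarded since n must be a positive integer.)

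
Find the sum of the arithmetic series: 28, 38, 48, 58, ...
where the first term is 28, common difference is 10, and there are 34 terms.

Sₙ = n/2 × (first + last)
Last term = a + (n-1)d = 28 + (34-1)×10 = 358
S_34 = 34/2 × (28 + 358)
S_34 = 34/2 × 386 = 6562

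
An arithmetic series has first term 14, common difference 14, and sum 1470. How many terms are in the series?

Using S = n/2 × [2a + (n-1)d]
1470 = n/2 × [2(14) + (n-1)(14)]
1470 = n/2 × [28 + 14n - 14]
2940 = n × [14 + 14n]
14n² + (14)n - 2940 = 0
Discriminant: Δ = (14)² - 4(14)(-2940) = 196 + 164640 = 164836
√Δ = 406
n = [-(14) + √Δ] / (2·14) = (-14 + 406) / 28 = 392 / 28 = 14
(The negative root is discarded since n must be a positive integer.)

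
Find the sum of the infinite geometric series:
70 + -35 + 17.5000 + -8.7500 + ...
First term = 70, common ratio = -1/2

For |r| < 1, S = a / (1 - r)
S = 70 / (1 - (-1/2))
S = 70 / (3/2)
S = 140/3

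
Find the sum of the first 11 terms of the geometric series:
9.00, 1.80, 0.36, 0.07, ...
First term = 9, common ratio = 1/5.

Sₙ = a(1 - rⁿ) / (1 - r)
S_11 = 9(1 - (1/5)^11) / (1 - (1/5))
S_11 = 9(1 - (1/48828125)) / (4/5)
S_11 = 109863279/9765625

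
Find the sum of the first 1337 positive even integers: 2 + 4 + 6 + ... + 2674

Sum of first n even numbers = n(n+1)
= 1337×1338
= 1788906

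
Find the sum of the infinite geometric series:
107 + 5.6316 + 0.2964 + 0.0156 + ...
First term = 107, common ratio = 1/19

For |r| < 1, S = a / (1 - r)
S = 107 / (1 - (1/19))
S = 107 / (18/19)
S = 2033/18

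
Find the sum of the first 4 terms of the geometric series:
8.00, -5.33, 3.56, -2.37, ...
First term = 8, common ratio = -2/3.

Sₙ = a(1 - rⁿ) / (1 - r)
S_4 = 8(1 - (-2/3)^4) / (1 - (-2/3))
S_4 = 8(1 - (16/81)) / (5/3)
S_4 = 104/27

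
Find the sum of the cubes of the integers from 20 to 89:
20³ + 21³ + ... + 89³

Use ∑_{k=1}^{n} k³ = [n(n+1)/2]², then subtract the first 19 terms.
∑_{k=1}^{89} k³ = [89×90/2]² = 4005² = 16040025
∑_{k=1}^{19} k³ = [19×20/2]² = 190² = 36100
∑_{k=20}^{89} k³ = 16040025 - 36100 = 16003925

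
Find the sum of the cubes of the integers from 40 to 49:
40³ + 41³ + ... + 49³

Use ∑_{k=1}^{n} k³ = [n(n+1)/2]², then subtract the first 39 terms.
∑_{k=1}^{49} k³ = [49×50/2]² = 1225² = 1500625
∑_{k=1}^{39} k³ = [39×40/2]² = 780² = 608400
∑_{k=40}^{49} k³ = 1500625 - 608400 = 892225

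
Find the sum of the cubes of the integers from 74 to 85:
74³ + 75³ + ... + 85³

Use ∑_{k=1}^{n} k³ = [n(n+1)/2]², then subtract the first 73 terms.
∑_{k=1}^{85} k³ = [85×86/2]² = 3655² = 13359025
∑_{k=1}^{73} k³ = [73×74/2]² = 2701² = 7295401
∑_{k=74}^{85} k³ = 13359025 - 7295401 = 6063624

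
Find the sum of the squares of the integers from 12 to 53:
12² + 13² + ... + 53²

Use ∑_{k=1}^{n} k² = n(n+1)(2n+1)/6, then subtract the first 11 terms.
∑_{k=1}^{53} k² = 53×54×107/6 = 51039
∑_{k=1}^{11} k² = 11×12×23/6 = 506
∑_{k=12}^{53} k² = 51039 - 506 = 50533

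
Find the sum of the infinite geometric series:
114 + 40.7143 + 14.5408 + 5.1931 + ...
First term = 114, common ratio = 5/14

For |r| < 1, S = a / (1 - r)
S = 114 / (1 - (5/14))
S = 114 / (9/14)
S = 532/3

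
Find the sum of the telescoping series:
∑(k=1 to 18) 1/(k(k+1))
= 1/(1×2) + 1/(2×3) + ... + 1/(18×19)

Partial fractions: 1/(k(k+1)) = 1/k - 1/(k+1)
The series telescopes:
= (1/1 - 1/2) + (1/2 - 1/3) + ... + (1/18 - 1/19)
= 1/1 - 1/19
= 18/19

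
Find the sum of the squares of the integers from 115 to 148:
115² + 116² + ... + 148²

Use ∑_{k=1}^{n} k² = n(n+1)(2n+1)/6, then subtract the first 114 terms.
∑_{k=1}^{148} k² = 148×149×297/6 = 1091574
∑_{k=1}^{114} k² = 114×115×229/6 = 500365
∑_{k=115}^{148} k² = 1091574 - 500365 = 591209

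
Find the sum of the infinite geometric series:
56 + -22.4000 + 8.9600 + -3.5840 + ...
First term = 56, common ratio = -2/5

For |r| < 1, S = a / (1 - r)
S = 56 / (1 - (-2/5))
S = 56 / (7/5)
S = 40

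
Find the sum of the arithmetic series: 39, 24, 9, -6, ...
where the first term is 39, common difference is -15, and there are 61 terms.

Sₙ = n/2 × (first + last)
Last term = a + (n-1)d = 39 + (61-1)×(-15) = -861
S_61 = 61/2 × (39 + (-861))
S_61 = 61/2 × (-822) = -25071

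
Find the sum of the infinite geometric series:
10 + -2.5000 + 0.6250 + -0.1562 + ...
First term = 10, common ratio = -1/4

For |r| < 1, S = a / (1 - r)
S = 10 / (1 - (-1/4))
S = 10 / (5/4)
S = 8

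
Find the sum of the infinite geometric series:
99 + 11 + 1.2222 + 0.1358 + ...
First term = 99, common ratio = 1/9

For |r| < 1, S = a / (1 - r)
S = 99 / (1 - (1/9))
S = 99 / (8/9)
S = 891/8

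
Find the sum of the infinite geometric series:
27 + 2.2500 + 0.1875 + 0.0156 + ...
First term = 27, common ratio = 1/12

For |r| < 1, S = a / (1 - r)
S = 27 / (1 - (1/12))
S = 27 / (11/12)
S = 324/11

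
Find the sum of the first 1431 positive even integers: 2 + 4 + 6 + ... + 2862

Sum of first n even numbers = n(n+1)
= 1431×1432
= 2049192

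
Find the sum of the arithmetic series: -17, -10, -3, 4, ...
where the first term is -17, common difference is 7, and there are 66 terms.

Sₙ = n/2 × (first + last)
Last term = a + (n-1)d = -17 + (66-1)×7 = 438
S_66 = 66/2 × (-17 + 438)
S_66 = 66/2 × 421 = 13893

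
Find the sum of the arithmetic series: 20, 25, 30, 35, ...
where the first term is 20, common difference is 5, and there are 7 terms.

Sₙ = n/2 × (first + last)
Last term = a + (n-1)d = 20 + (7-1)×5 = 50
S_7 = 7/2 × (20 + 50)
S_7 = 7/2 × 70 = 245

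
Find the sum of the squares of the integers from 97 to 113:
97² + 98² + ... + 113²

Use ∑_{k=1}^{n} k² = n(n+1)(2n+1)/6, then subtract the first 96 terms.
∑_{k=1}^{113} k² = 113×114×227/6 = 487369
∑_{k=1}^{96} k² = 96×97×193/6 = 299536
∑_{k=97}^{113} k² = 487369 - 299536 = 187833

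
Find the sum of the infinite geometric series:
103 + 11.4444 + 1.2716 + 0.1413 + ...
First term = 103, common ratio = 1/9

For |r| < 1, S = a / (1 - r)
S = 103 / (1 - (1/9))
S = 103 / (8/9)
S = 927/8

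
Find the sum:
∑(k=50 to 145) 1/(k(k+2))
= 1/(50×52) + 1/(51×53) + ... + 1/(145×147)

Partial fractions: 1/(k(k+2)) = (1/2)[1/k - 1/(k+2)]
Telescoping leaves the first two and last two terms:
= (1/2)[1/50 + 1/51 - 1/146 - 1/147]
= 59188/4560675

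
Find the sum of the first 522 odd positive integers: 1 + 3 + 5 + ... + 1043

Sum of first n odd numbers = n²
= 522²
= 272484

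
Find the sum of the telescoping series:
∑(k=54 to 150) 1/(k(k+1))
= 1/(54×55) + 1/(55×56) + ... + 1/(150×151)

Partial fractions: 1/(k(k+1)) = 1/k - 1/(k+1)
The series telescopes:
= (1/54 - 1/55) + (1/55 - 1/56) + ... + (1/150 - 1/151)
= 1/54 - 1/151
= 97/8154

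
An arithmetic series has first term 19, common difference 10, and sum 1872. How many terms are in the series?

Using S = n/2 × [2a + (n-1)d]
1872 = n/2 × [2(19) + (n-1)(10)]
1872 = n/2 × [38 + 10n - 10]
3744 = n × [28 + 10n]
10n² + (28)n - 3744 = 0
Discriminant: Δ = (28)² - 4(10)(-3744) = 784 + 149760 = 150544
√Δ = 388
n = [-(28) + √Δ] / (2·10) = (-28 + 388) / 20 = 360 / 20 = 18
(The negative root is discarded since n must be a positive integer.)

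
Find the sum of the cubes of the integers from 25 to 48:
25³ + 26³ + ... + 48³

Use ∑_{k=1}^{n} k³ = [n(n+1)/2]², then subtract the first 24 terms.
∑_{k=1}^{48} k³ = [48×49/2]² = 1176² = 1382976
∑_{k=1}^{24} k³ = [24×25/2]² = 300² = 90000
∑_{k=25}^{48} k³ = 1382976 - 90000 = 1292976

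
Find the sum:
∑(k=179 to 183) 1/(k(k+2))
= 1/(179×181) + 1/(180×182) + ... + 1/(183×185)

Partial fractions: 1/(k(k+2)) = (1/2)[1/k - 1/(k+2)]
Telescoping leaves the first two and last two terms:
= (1/2)[1/179 + 1/180 - 1/184 - 1/185]
= 16559/109676880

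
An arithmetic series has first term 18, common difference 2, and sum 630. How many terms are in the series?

Using S = n/2 × [2a + (n-1)d]
630 = n/2 × [2(18) + (n-1)(2)]
630 = n/2 × [36 + 2n - 2]
1260 = n × [34 + 2n]
2n² + (34)n - 1260 = 0
Discriminant: Δ = (34)² - 4(2)(-1260) = 1156 + 10080 = 11236
√Δ = 106
n = [-(34) + √Δ] / (2·2) = (-34 + 106) / 4 = 72 / 4 = 18
(The negative root is discarded since n must be a positive integer.)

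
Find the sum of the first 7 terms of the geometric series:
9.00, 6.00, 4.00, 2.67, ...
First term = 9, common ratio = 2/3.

Sₙ = a(1 - rⁿ) / (1 - r)
S_7 = 9(1 - (2/3)^7) / (1 - (2/3))
S_7 = 9(1 - (128/2187)) / (1/3)
S_7 = 2059/81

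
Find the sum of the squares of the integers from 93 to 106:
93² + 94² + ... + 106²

Use ∑_{k=1}^{n} k² = n(n+1)(2n+1)/6, then subtract the first 92 terms.
∑_{k=1}^{106} k² = 106×107×213/6 = 402641
∑_{k=1}^{92} k² = 92×93×185/6 = 263810
∑_{k=93}^{106} k² = 402641 - 263810 = 138831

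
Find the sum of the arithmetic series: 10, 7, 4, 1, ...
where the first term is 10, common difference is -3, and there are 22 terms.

Sₙ = n/2 × (first + last)
Last term = a + (n-1)d = 10 + (22-1)×(-3) = -53
S_22 = 22/2 × (10 + (-53))
S_22 = 22/2 × (-43) = -473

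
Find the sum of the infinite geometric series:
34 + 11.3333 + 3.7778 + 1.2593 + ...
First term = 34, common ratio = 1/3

For |r| < 1, S = a / (1 - r)
S = 34 / (1 - (1/3))
S = 34 / (2/3)
S = 51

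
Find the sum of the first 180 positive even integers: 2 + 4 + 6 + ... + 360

Sum of first n even numbers = n(n+1)
= 180×181
= 32580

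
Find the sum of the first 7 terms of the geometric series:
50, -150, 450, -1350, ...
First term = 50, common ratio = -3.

Sₙ = a(1 - rⁿ) / (1 - r)
S_7 = 50(1 - (-3)^7) / (1 - (-3))
S_7 = 50(1 - (-2187)) / (4)
S_7 = 27350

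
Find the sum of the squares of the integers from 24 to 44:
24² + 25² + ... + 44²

Use ∑_{k=1}^{n} k² = n(n+1)(2n+1)/6, then subtract the first 23 terms.
∑_{k=1}^{44} k² = 44×45×89/6 = 29370
∑_{k=1}^{23} k² = 23×24×47/6 = 4324
∑_{k=24}^{44} k² = 29370 - 4324 = 25046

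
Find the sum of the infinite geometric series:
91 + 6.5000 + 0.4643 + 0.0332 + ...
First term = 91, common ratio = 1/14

For |r| < 1, S = a / (1 - r)
S = 91 / (1 - (1/14))
S = 91 / (13/14)
S = 98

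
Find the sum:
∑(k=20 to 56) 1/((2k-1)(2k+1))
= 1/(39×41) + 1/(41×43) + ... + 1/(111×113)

Partial fractions: 1/((2k-1)(2k+1)) = (1/2)[1/(2k-1) - 1/(2k+1)]
The series telescopes:
= (1/2)[1/39 - 1/113]
= 37/4407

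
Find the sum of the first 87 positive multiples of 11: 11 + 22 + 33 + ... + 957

Factor out 11: = 11(1 + 2 + ... + 87) = 11 × n(n+1)/2
= 11 × 87×88/2
= 11 × 3828
= 42108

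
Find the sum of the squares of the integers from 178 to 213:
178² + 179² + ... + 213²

Use ∑_{k=1}^{n} k² = n(n+1)(2n+1)/6, then subtract the first 177 terms.
∑_{k=1}^{213} k² = 213×214×427/6 = 3243919
∑_{k=1}^{177} k² = 177×178×355/6 = 1864105
∑_{k=178}^{213} k² = 3243919 - 1864105 = 1379814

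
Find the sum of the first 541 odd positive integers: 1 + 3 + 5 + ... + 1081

Sum of first n odd numbers = n²
= 541²
= 292681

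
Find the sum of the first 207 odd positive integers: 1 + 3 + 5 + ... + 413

Sum of first n odd numbers = n²
= 207²
= 42849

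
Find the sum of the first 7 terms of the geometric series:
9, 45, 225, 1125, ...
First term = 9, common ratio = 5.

Sₙ = a(1 - rⁿ) / (1 - r)
S_7 = 9(1 - 5^7) / (1 - 5)
S_7 = 9(1 - 78125) / (-4)
S_7 = 175779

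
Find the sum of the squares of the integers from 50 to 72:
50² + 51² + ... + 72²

Use ∑_{k=1}^{n} k² = n(n+1)(2n+1)/6, then subtract the first 49 terms.
∑_{k=1}^{72} k² = 72×73×145/6 = 127020
∑_{k=1}^{49} k² = 49×50×99/6 = 40425
∑_{k=50}^{72} k² = 127020 - 40425 = 86595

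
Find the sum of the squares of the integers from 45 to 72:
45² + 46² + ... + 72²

Use ∑_{k=1}^{n} k² = n(n+1)(2n+1)/6, then subtract the first 44 terms.
∑_{k=1}^{72} k² = 72×73×145/6 = 127020
∑_{k=1}^{44} k² = 44×45×89/6 = 29370
∑_{k=45}^{72} k² = 127020 - 29370 = 97650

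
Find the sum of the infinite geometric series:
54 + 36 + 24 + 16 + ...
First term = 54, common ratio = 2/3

For |r| < 1, S = a / (1 - r)
S = 54 / (1 - (2/3))
S = 54 / (1/3)
S = 162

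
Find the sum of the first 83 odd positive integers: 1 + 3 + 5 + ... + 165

Sum of first n odd numbers = n²
= 83²
= 6889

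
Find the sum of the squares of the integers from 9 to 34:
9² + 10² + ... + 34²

Use ∑_{k=1}^{n} k² = n(n+1)(2n+1)/6, then subtract the first 8 terms.
∑_{k=1}^{34} k² = 34×35×69/6 = 13685
∑_{k=1}^{8} k² = 8×9×17/6 = 204
∑_{k=9}^{34} k² = 13685 - 204 = 13481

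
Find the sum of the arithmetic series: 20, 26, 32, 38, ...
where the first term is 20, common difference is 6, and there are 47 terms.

Sₙ = n/2 × (first + last)
Last term = a + (n-1)d = 20 + (47-1)×6 = 296
S_47 = 47/2 × (20 + 296)
S_47 = 47/2 × 316 = 7426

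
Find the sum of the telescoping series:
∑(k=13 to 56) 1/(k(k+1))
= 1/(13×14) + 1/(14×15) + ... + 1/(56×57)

Partial fractions: 1/(k(k+1)) = 1/k - 1/(k+1)
The series telescopes:
= (1/13 - 1/14) + (1/14 - 1/15) + ... + (1/56 - 1/57)
= 1/13 - 1/57
= 44/741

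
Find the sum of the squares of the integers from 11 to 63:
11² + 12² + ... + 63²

Use ∑_{k=1}^{n} k² = n(n+1)(2n+1)/6, then subtract the first 10 terms.
∑_{k=1}^{63} k² = 63×64×127/6 = 85344
∑_{k=1}^{10} k² = 10×11×21/6 = 385
∑_{k=11}^{63} k² = 85344 - 385 = 84959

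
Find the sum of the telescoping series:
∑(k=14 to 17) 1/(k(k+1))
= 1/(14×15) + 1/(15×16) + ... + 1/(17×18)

Partial fractions: 1/(k(k+1)) = 1/k - 1/(k+1)
The series telescopes:
= (1/14 - 1/15) + (1/15 - 1/16) + ... + (1/17 - 1/18)
= 1/14 - 1/18
= 1/63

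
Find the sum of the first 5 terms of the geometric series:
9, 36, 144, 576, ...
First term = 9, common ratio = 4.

Sₙ = a(1 - rⁿ) / (1 - r)
S_5 = 9(1 - 4^5) / (1 - 4)
S_5 = 9(1 - 1024) / (-3)
S_5 = 3069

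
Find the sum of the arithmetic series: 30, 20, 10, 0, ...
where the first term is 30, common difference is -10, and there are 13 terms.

Sₙ = n/2 × (first + last)
Last term = a + (n-1)d = 30 + (13-1)×(-10) = -90
S_13 = 13/2 × (30 + (-90))
S_13 = 13/2 × (-60) = -390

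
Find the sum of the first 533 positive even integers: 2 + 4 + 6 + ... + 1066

Sum of first n even numbers = n(n+1)
= 533×534
= 284622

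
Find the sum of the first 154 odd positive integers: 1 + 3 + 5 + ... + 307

Sum of first n odd numbers = n²
= 154²
= 23716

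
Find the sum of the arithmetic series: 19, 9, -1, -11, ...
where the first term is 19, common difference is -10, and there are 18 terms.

Sₙ = n/2 × (first + last)
Last term = a + (n-1)d = 19 + (18-1)×(-10) = -151
S_18 = 18/2 × (19 + (-151))
S_18 = 18/2 × (-132) = -1188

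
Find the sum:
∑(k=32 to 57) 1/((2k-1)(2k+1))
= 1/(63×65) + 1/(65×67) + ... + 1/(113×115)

Partial fractions: 1/((2k-1)(2k+1)) = (1/2)[1/(2k-1) - 1/(2k+1)]
The series telescopes:
= (1/2)[1/63 - 1/115]
= 26/7245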